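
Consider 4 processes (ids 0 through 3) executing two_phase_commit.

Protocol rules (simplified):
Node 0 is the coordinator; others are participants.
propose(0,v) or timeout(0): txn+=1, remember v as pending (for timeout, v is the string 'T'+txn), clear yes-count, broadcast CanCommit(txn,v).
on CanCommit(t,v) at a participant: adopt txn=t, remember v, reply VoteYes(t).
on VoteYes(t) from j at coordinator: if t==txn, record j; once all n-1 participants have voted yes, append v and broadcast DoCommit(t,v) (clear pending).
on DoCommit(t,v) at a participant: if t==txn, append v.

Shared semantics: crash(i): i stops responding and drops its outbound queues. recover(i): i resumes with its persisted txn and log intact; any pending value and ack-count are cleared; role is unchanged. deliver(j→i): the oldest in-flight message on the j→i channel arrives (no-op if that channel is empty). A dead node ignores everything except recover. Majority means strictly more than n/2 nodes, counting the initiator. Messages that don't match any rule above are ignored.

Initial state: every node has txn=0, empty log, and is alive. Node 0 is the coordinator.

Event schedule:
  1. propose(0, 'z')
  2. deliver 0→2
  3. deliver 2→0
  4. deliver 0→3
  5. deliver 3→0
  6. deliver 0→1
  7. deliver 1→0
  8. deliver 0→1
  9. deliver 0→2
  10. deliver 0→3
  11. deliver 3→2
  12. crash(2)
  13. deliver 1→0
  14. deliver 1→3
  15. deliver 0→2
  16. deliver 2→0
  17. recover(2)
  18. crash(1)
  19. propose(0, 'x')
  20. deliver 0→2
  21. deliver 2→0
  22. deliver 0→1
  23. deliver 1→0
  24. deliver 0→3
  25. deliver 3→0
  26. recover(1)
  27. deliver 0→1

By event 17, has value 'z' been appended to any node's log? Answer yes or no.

after 1 — propose(0,'z'): n0:coor/t1/[-]
after 2 — deliver 0→2: n2:part/t1/[-]
after 3 — deliver 2→0: ·
after 4 — deliver 0→3: n3:part/t1/[-]
after 5 — deliver 3→0: ·
after 6 — deliver 0→1: n1:part/t1/[-]
after 7 — deliver 1→0: n0:coor/t1/[z]
after 8 — deliver 0→1: n1:part/t1/[z]
after 9 — deliver 0→2: n2:part/t1/[z]
after 10 — deliver 0→3: n3:part/t1/[z]
after 11 — deliver 3→2: ·
after 12 — crash(2): n2:✗part/t1/[z]
after 13 — deliver 1→0: ·
after 14 — deliver 1→3: ·
after 15 — deliver 0→2: ·
after 16 — deliver 2→0: ·
after 17 — recover(2): n2:part/t1/[z]

yes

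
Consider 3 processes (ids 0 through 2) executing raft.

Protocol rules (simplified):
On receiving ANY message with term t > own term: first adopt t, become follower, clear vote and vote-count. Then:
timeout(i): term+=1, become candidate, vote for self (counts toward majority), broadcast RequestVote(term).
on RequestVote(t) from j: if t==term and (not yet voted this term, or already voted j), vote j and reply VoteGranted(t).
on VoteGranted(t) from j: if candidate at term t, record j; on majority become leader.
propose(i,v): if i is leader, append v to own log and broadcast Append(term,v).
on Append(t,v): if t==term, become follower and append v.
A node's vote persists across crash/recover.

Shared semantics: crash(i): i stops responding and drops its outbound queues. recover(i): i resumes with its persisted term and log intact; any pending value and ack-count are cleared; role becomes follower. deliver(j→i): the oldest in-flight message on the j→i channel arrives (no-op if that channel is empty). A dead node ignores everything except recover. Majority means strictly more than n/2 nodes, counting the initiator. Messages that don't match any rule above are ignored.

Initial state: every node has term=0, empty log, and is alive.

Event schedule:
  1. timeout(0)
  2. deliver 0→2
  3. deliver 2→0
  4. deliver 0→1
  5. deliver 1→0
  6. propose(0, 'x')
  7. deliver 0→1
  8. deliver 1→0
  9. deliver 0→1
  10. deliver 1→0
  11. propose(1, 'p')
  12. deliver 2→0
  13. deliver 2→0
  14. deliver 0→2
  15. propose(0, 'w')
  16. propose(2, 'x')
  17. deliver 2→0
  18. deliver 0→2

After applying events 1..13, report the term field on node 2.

step 1 timeout(0): 0={cand,t=1,log=-}
step 2 deliver 0→2: 2={foll,t=1,log=-}
step 3 deliver 2→0: 0={lead,t=1,log=-}
step 4 deliver 0→1: 1={foll,t=1,log=-}
step 5 deliver 1→0: —
step 6 propose(0,'x'): 0={lead,t=1,log=x}
step 7 deliver 0→1: 1={foll,t=1,log=x}
step 8 deliver 1→0: —
step 9 deliver 0→1: —
step 10 deliver 1→0: —
step 11 propose(1,'p'): —
step 12 deliver 2→0: —
step 13 deliver 2→0: —

1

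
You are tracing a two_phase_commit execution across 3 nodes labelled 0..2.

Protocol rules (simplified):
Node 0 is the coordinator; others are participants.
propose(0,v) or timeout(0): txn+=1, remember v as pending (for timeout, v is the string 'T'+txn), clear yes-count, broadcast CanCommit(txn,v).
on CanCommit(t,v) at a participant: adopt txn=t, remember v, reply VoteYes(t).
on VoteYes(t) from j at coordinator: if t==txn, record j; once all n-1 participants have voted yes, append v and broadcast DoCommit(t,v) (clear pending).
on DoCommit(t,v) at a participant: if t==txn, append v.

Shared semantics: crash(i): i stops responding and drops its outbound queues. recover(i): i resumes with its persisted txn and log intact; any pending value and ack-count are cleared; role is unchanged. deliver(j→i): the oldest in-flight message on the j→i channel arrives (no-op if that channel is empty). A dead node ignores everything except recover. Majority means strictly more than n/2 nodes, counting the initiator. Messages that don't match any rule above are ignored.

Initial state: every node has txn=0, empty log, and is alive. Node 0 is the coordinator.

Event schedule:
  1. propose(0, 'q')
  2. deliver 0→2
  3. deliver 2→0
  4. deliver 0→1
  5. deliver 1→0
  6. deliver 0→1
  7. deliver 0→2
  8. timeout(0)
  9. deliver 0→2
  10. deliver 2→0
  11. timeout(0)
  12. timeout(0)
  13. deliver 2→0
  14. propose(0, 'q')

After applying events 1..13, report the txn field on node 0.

step 1 propose(0,'q'): 0={coor,t=1,log=-}
step 2 deliver 0→2: 2={part,t=1,log=-}
step 3 deliver 2→0: —
step 4 deliver 0→1: 1={part,t=1,log=-}
step 5 deliver 1→0: 0={coor,t=1,log=q}
step 6 deliver 0→1: 1={part,t=1,log=q}
step 7 deliver 0→2: 2={part,t=1,log=q}
step 8 timeout(0): 0={coor,t=2,log=q}
step 9 deliver 0→2: 2={part,t=2,log=q}
step 10 deliver 2→0: —
step 11 timeout(0): 0={coor,t=3,log=q}
step 12 timeout(0): 0={coor,t=4,log=q}
step 13 deliver 2→0: —

4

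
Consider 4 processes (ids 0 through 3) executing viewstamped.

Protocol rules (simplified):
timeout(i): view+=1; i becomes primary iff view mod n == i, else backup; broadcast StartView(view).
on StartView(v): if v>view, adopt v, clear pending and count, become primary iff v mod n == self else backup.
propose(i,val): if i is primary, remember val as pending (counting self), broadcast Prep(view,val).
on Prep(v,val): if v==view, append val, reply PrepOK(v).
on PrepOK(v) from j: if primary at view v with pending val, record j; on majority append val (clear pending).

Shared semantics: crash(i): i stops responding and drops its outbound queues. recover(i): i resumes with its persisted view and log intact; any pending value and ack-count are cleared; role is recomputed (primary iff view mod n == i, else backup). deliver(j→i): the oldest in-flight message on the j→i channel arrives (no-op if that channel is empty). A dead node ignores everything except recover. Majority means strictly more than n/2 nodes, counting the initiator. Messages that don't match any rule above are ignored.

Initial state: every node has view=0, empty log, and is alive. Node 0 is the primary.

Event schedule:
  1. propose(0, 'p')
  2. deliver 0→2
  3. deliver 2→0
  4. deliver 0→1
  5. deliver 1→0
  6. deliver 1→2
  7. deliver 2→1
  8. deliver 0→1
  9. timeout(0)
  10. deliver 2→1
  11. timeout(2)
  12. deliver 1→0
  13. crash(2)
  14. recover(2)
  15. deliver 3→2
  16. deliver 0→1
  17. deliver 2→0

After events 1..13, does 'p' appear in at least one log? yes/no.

after 1 — propose(0,'p'): ·
after 2 — deliver 0→2: n2:back/v0/[p]
after 3 — deliver 2→0: ·
after 4 — deliver 0→1: n1:back/v0/[p]
after 5 — deliver 1→0: n0:prim/v0/[p]
after 6 — deliver 1→2: ·
after 7 — deliver 2→1: ·
after 8 — deliver 0→1: ·
after 9 — timeout(0): n0:back/v1/[p]
after 10 — deliver 2→1: ·
after 11 — timeout(2): n2:back/v1/[p]
after 12 — deliver 1→0: ·
after 13 — crash(2): n2:✗back/v1/[p]

yes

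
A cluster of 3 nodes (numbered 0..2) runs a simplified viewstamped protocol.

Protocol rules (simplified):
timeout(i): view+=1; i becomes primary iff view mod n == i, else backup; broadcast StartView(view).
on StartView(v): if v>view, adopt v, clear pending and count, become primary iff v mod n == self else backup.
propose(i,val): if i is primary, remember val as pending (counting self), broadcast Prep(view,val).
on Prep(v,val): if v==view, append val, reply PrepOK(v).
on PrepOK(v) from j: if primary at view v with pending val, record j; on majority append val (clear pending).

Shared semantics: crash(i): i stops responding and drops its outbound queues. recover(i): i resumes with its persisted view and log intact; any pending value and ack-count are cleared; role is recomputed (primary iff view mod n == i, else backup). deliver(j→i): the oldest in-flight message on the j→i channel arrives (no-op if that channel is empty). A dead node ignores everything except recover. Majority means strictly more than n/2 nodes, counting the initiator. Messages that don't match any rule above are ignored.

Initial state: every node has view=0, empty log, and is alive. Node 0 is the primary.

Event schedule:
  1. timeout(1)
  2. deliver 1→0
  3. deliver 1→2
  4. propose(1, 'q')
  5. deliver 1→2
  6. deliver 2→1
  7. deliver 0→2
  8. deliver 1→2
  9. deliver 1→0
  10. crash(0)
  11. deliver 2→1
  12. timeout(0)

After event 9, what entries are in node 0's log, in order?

[1] timeout(1) → N1(prim v1 [-])
[2] deliver 1→0 → N0(back v1 [-])
[3] deliver 1→2 → N2(back v1 [-])
[4] propose(1,'q') → ∅
[5] deliver 1→2 → N2(back v1 [q])
[6] deliver 2→1 → N1(prim v1 [q])
[7] deliver 0→2 → ∅
[8] deliver 1→2 → ∅
[9] deliver 1→0 → N0(back v1 [q])

q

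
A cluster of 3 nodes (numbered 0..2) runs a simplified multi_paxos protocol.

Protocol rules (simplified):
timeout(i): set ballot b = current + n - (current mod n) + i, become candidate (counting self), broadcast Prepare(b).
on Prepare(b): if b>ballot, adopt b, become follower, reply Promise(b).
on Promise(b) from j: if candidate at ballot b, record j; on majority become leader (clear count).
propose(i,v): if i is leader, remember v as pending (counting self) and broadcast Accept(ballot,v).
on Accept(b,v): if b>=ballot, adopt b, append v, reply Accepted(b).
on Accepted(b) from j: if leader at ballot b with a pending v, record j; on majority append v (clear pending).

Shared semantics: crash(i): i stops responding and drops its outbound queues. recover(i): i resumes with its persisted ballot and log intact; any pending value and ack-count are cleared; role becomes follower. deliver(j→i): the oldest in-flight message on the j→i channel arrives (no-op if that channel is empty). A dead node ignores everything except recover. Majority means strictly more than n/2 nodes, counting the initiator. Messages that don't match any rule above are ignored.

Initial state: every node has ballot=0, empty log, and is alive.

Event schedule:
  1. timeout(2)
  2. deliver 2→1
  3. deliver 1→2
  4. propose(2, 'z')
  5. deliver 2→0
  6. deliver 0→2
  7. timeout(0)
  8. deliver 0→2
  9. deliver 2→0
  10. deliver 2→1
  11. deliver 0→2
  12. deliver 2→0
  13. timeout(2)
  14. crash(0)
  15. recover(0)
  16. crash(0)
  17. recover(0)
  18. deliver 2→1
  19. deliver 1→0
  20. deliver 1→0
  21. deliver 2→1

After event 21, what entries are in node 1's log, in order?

e1 timeout(2): 2[cand,b=5,-]
e2 deliver 2→1: 1[foll,b=5,-]
e3 deliver 1→2: 2[lead,b=5,-]
e4 propose(2,'z'): ·
e5 deliver 2→0: 0[foll,b=5,-]
e6 deliver 0→2: ·
e7 timeout(0): 0[cand,b=6,-]
e8 deliver 0→2: 2[foll,b=6,-]
e9 deliver 2→0: ·
e10 deliver 2→1: 1[foll,b=5,z]
e11 deliver 0→2: ·
e12 deliver 2→0: 0[lead,b=6,-]
e13 timeout(2): 2[cand,b=11,-]
e14 crash(0): 0[✗lead,b=6,-]
e15 recover(0): 0[foll,b=6,-]
e16 crash(0): 0[✗foll,b=6,-]
e17 recover(0): 0[foll,b=6,-]
e18 deliver 2→1: 1[foll,b=11,z]
e19 deliver 1→0: ·
e20 deliver 1→0: ·
e21 deliver 2→1: ·

z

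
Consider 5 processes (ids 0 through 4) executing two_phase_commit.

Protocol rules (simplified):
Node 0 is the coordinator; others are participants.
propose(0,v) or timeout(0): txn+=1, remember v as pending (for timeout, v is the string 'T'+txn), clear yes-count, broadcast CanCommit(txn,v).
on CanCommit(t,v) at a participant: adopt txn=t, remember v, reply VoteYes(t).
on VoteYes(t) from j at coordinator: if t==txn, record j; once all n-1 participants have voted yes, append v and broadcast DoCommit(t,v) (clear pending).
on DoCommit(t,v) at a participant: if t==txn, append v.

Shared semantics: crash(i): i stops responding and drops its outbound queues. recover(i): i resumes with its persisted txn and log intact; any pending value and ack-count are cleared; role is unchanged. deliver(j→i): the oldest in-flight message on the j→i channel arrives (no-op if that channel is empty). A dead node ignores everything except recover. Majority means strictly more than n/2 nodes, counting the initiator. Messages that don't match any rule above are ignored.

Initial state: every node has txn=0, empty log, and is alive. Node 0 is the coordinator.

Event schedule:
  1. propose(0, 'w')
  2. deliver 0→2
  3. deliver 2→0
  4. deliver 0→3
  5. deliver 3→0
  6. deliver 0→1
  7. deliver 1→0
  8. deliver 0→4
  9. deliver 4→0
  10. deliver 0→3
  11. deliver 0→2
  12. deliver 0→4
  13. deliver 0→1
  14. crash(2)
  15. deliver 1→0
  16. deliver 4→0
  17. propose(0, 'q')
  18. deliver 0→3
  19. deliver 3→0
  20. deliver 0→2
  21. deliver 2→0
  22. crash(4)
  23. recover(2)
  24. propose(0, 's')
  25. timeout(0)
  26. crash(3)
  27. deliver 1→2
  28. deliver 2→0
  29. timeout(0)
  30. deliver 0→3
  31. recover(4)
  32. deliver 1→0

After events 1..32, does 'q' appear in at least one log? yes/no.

no

step 1 propose(0,'w'): 0={coor,t=1,log=-}
step 2 deliver 0→2: 2={part,t=1,log=-}
step 3 deliver 2→0: —
step 4 deliver 0→3: 3={part,t=1,log=-}
step 5 deliver 3→0: —
step 6 deliver 0→1: 1={part,t=1,log=-}
step 7 deliver 1→0: —
step 8 deliver 0→4: 4={part,t=1,log=-}
step 9 deliver 4→0: 0={coor,t=1,log=w}
step 10 deliver 0→3: 3={part,t=1,log=w}
step 11 deliver 0→2: 2={part,t=1,log=w}
step 12 deliver 0→4: 4={part,t=1,log=w}
step 13 deliver 0→1: 1={part,t=1,log=w}
step 14 crash(2): 2={✗part,t=1,log=w}
step 15 deliver 1→0: —
step 16 deliver 4→0: —
step 17 propose(0,'q'): 0={coor,t=2,log=w}
step 18 deliver 0→3: 3={part,t=2,log=w}
step 19 deliver 3→0: —
step 20 deliver 0→2: —
step 21 deliver 2→0: —
step 22 crash(4): 4={✗part,t=1,log=w}
step 23 recover(2): 2={part,t=1,log=w}
step 24 propose(0,'s'): 0={coor,t=3,log=w}
step 25 timeout(0): 0={coor,t=4,log=w}
step 26 crash(3): 3={✗part,t=2,log=w}
step 27 deliver 1→2: —
step 28 deliver 2→0: —
step 29 timeout(0): 0={coor,t=5,log=w}
step 30 deliver 0→3: —
step 31 recover(4): 4={part,t=1,log=w}
step 32 deliver 1→0: —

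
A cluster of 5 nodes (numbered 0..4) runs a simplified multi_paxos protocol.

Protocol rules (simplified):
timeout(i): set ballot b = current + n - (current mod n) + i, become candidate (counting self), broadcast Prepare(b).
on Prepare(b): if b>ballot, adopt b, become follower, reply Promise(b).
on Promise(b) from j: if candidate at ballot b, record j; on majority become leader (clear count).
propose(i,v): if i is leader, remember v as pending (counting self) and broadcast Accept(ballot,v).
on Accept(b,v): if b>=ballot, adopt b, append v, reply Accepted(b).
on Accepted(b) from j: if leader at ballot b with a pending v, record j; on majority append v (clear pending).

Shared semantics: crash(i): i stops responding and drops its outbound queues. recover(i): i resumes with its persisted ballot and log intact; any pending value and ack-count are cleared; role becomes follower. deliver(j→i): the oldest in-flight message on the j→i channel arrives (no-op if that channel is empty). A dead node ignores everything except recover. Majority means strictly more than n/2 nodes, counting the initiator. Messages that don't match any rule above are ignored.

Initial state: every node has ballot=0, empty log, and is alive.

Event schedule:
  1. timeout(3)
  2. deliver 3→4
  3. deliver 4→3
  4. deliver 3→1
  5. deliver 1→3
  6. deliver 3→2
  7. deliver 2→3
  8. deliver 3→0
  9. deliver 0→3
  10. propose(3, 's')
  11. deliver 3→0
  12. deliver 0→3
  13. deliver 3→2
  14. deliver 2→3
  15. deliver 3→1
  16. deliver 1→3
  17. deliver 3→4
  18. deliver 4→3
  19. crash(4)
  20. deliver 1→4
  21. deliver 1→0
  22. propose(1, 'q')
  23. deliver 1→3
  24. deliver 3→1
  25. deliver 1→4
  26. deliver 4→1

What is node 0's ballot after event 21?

e1 timeout(3): 3[cand,b=8,-]
e2 deliver 3→4: 4[foll,b=8,-]
e3 deliver 4→3: ·
e4 deliver 3→1: 1[foll,b=8,-]
e5 deliver 1→3: 3[lead,b=8,-]
e6 deliver 3→2: 2[foll,b=8,-]
e7 deliver 2→3: ·
e8 deliver 3→0: 0[foll,b=8,-]
e9 deliver 0→3: ·
e10 propose(3,'s'): ·
e11 deliver 3→0: 0[foll,b=8,s]
e12 deliver 0→3: ·
e13 deliver 3→2: 2[foll,b=8,s]
e14 deliver 2→3: 3[lead,b=8,s]
e15 deliver 3→1: 1[foll,b=8,s]
e16 deliver 1→3: ·
e17 deliver 3→4: 4[foll,b=8,s]
e18 deliver 4→3: ·
e19 crash(4): 4[✗foll,b=8,s]
e20 deliver 1→4: ·
e21 deliver 1→0: ·

8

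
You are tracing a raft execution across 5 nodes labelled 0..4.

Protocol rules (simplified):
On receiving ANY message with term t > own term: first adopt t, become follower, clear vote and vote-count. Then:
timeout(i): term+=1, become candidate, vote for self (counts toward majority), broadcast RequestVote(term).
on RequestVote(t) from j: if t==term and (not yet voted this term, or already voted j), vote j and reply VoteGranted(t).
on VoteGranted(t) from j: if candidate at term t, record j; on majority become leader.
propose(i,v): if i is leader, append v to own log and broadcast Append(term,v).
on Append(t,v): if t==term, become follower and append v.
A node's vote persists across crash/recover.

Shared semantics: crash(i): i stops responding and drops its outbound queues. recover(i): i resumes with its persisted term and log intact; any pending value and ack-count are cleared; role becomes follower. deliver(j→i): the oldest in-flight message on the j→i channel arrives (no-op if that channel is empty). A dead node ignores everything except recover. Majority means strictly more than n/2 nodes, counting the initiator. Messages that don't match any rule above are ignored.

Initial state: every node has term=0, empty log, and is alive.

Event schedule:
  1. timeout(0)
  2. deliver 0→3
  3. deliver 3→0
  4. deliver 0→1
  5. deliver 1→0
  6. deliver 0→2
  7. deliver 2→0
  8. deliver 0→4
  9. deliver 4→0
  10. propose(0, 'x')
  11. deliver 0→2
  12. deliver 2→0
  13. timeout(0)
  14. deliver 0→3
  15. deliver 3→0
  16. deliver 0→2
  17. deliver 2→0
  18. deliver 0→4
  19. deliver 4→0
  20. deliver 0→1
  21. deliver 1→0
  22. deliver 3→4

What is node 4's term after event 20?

1

e1 timeout(0): 0[cand,t=1,-]
e2 deliver 0→3: 3[foll,t=1,-]
e3 deliver 3→0: ·
e4 deliver 0→1: 1[foll,t=1,-]
e5 deliver 1→0: 0[lead,t=1,-]
e6 deliver 0→2: 2[foll,t=1,-]
e7 deliver 2→0: ·
e8 deliver 0→4: 4[foll,t=1,-]
e9 deliver 4→0: ·
e10 propose(0,'x'): 0[lead,t=1,x]
e11 deliver 0→2: 2[foll,t=1,x]
e12 deliver 2→0: ·
e13 timeout(0): 0[cand,t=2,x]
e14 deliver 0→3: 3[foll,t=1,x]
e15 deliver 3→0: ·
e16 deliver 0→2: 2[foll,t=2,x]
e17 deliver 2→0: ·
e18 deliver 0→4: 4[foll,t=1,x]
e19 deliver 4→0: ·
e20 deliver 0→1: 1[foll,t=1,x]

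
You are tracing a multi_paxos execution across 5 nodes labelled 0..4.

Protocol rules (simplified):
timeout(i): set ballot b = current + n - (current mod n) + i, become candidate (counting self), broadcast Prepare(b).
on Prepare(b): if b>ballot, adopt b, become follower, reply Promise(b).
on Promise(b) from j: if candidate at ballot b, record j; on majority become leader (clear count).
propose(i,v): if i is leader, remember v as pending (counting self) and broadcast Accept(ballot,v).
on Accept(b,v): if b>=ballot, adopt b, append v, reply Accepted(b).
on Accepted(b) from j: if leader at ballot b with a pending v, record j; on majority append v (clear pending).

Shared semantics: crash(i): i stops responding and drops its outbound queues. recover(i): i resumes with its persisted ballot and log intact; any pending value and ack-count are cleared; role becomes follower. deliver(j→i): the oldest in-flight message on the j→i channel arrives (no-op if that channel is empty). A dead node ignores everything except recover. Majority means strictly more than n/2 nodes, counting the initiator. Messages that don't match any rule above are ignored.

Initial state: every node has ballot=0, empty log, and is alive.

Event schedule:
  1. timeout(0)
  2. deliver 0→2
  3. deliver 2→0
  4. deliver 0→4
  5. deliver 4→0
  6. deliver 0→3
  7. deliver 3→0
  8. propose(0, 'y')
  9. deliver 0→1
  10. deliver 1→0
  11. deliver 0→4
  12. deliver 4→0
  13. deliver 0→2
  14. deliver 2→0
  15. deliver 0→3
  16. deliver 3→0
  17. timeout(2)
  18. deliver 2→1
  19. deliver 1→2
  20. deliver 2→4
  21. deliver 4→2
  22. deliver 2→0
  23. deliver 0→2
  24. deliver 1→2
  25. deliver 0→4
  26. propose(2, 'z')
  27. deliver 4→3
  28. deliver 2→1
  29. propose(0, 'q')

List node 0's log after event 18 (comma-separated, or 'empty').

y

1. timeout(0):  <0:cand b5 ->
2. deliver 0→2:  <2:foll b5 ->
3. deliver 2→0:  nop
4. deliver 0→4:  <4:foll b5 ->
5. deliver 4→0:  <0:lead b5 ->
6. deliver 0→3:  <3:foll b5 ->
7. deliver 3→0:  nop
8. propose(0,'y'):  nop
9. deliver 0→1:  <1:foll b5 ->
10. deliver 1→0:  nop
11. deliver 0→4:  <4:foll b5 y>
12. deliver 4→0:  nop
13. deliver 0→2:  <2:foll b5 y>
14. deliver 2→0:  <0:lead b5 y>
15. deliver 0→3:  <3:foll b5 y>
16. deliver 3→0:  nop
17. timeout(2):  <2:cand b12 y>
18. deliver 2→1:  <1:foll b12 ->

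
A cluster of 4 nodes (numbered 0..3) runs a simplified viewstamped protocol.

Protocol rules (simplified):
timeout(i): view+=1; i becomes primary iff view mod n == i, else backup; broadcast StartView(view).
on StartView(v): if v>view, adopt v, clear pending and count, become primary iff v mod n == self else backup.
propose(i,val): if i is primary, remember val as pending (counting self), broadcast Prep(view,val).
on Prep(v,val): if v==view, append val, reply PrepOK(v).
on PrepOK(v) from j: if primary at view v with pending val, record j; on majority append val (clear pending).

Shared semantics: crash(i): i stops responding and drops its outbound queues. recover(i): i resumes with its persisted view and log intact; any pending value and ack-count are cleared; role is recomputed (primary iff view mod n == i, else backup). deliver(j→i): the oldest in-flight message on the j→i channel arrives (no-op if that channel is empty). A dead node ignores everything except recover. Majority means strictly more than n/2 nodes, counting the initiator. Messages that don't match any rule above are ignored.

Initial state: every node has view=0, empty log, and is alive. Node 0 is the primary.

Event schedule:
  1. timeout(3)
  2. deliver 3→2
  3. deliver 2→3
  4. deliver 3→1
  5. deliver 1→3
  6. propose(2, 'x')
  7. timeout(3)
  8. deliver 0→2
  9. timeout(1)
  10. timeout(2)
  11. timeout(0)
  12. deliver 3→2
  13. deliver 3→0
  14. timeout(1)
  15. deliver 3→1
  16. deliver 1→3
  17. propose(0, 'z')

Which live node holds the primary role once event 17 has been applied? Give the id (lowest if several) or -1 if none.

e1 timeout(3): 3[back,v=1,-]
e2 deliver 3→2: 2[back,v=1,-]
e3 deliver 2→3: ·
e4 deliver 3→1: 1[prim,v=1,-]
e5 deliver 1→3: ·
e6 propose(2,'x'): ·
e7 timeout(3): 3[back,v=2,-]
e8 deliver 0→2: ·
e9 timeout(1): 1[back,v=2,-]
e10 timeout(2): 2[prim,v=2,-]
e11 timeout(0): 0[back,v=1,-]
e12 deliver 3→2: ·
e13 deliver 3→0: ·
e14 timeout(1): 1[back,v=3,-]
e15 deliver 3→1: ·
e16 deliver 1→3: ·
e17 propose(0,'z'): ·

2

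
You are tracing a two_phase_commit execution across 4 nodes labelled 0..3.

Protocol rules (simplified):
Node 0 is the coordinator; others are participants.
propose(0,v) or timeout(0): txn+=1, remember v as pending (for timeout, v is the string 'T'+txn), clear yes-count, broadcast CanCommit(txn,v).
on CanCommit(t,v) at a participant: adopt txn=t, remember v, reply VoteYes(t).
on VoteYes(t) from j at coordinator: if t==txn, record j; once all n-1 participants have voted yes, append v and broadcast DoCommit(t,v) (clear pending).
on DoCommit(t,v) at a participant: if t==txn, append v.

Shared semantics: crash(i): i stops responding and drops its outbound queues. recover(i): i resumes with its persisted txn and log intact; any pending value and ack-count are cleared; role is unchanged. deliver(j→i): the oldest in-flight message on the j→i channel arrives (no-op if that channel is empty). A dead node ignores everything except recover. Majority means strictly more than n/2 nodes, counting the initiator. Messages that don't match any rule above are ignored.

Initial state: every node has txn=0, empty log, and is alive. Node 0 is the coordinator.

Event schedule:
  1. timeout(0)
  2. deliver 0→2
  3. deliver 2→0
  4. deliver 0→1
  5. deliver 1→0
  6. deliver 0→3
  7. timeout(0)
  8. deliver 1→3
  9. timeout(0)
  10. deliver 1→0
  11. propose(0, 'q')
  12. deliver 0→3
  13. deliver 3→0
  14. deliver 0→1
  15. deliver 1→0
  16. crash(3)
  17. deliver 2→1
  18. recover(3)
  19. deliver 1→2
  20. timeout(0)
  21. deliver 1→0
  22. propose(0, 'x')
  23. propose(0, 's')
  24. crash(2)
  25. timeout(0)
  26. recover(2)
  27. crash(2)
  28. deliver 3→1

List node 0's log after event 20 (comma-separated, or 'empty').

empty

after 1 — timeout(0): n0:coor/t1/[-]
after 2 — deliver 0→2: n2:part/t1/[-]
after 3 — deliver 2→0: ·
after 4 — deliver 0→1: n1:part/t1/[-]
after 5 — deliver 1→0: ·
after 6 — deliver 0→3: n3:part/t1/[-]
after 7 — timeout(0): n0:coor/t2/[-]
after 8 — deliver 1→3: ·
after 9 — timeout(0): n0:coor/t3/[-]
after 10 — deliver 1→0: ·
after 11 — propose(0,'q'): n0:coor/t4/[-]
after 12 — deliver 0→3: n3:part/t2/[-]
after 13 — deliver 3→0: ·
after 14 — deliver 0→1: n1:part/t2/[-]
after 15 — deliver 1→0: ·
after 16 — crash(3): n3:✗part/t2/[-]
after 17 — deliver 2→1: ·
after 18 — recover(3): n3:part/t2/[-]
after 19 — deliver 1→2: ·
after 20 — timeout(0): n0:coor/t5/[-]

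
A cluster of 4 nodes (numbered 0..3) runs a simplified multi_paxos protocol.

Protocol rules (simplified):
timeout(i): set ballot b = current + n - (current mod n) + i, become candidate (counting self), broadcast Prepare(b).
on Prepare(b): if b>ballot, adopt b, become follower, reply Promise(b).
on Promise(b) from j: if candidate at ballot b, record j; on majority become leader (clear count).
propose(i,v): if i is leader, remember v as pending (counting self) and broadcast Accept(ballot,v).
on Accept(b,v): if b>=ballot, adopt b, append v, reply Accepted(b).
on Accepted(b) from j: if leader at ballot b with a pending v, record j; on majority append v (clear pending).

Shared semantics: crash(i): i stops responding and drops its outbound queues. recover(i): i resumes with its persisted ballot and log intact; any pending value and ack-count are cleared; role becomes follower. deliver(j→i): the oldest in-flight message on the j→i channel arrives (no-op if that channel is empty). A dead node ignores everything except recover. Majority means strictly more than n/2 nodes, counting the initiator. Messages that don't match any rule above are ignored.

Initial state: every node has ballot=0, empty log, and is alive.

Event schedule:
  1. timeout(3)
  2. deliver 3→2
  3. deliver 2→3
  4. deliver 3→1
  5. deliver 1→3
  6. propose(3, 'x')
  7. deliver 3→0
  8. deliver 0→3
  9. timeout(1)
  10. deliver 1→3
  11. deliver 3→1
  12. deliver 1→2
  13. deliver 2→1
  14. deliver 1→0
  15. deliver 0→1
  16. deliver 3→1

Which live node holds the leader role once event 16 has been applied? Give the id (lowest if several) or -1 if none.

1. timeout(3):  <3:cand b7 ->
2. deliver 3→2:  <2:foll b7 ->
3. deliver 2→3:  nop
4. deliver 3→1:  <1:foll b7 ->
5. deliver 1→3:  <3:lead b7 ->
6. propose(3,'x'):  nop
7. deliver 3→0:  <0:foll b7 ->
8. deliver 0→3:  nop
9. timeout(1):  <1:cand b9 ->
10. deliver 1→3:  <3:foll b9 ->
11. deliver 3→1:  nop
12. deliver 1→2:  <2:foll b9 ->
13. deliver 2→1:  nop
14. deliver 1→0:  <0:foll b9 ->
15. deliver 0→1:  <1:lead b9 ->
16. deliver 3→1:  nop

1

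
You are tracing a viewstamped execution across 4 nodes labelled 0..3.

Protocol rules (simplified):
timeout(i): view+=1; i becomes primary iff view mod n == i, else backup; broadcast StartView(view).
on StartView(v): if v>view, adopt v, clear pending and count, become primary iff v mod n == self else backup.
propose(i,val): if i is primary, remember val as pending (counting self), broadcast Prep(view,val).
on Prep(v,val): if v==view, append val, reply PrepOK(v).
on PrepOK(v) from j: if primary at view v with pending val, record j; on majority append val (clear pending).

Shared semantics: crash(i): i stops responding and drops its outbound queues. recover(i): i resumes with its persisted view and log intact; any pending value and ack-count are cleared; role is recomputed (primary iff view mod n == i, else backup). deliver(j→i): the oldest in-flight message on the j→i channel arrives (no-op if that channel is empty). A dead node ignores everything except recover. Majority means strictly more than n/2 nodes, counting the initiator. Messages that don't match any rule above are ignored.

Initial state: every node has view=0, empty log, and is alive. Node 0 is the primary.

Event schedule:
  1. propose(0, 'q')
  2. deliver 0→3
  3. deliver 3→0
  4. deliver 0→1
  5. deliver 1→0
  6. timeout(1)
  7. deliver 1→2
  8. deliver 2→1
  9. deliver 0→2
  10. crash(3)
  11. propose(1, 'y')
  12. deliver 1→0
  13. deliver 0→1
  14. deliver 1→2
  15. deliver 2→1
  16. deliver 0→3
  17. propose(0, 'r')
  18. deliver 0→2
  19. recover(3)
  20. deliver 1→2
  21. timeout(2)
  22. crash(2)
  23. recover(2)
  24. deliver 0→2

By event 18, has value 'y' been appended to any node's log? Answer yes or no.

[1] propose(0,'q') → ∅
[2] deliver 0→3 → N3(back v0 [q])
[3] deliver 3→0 → ∅
[4] deliver 0→1 → N1(back v0 [q])
[5] deliver 1→0 → N0(prim v0 [q])
[6] timeout(1) → N1(prim v1 [q])
[7] deliver 1→2 → N2(back v1 [-])
[8] deliver 2→1 → ∅
[9] deliver 0→2 → ∅
[10] crash(3) → N3(✗back v0 [q])
[11] propose(1,'y') → ∅
[12] deliver 1→0 → N0(back v1 [q])
[13] deliver 0→1 → ∅
[14] deliver 1→2 → N2(back v1 [y])
[15] deliver 2→1 → ∅
[16] deliver 0→3 → ∅
[17] propose(0,'r') → ∅
[18] deliver 0→2 → ∅

yes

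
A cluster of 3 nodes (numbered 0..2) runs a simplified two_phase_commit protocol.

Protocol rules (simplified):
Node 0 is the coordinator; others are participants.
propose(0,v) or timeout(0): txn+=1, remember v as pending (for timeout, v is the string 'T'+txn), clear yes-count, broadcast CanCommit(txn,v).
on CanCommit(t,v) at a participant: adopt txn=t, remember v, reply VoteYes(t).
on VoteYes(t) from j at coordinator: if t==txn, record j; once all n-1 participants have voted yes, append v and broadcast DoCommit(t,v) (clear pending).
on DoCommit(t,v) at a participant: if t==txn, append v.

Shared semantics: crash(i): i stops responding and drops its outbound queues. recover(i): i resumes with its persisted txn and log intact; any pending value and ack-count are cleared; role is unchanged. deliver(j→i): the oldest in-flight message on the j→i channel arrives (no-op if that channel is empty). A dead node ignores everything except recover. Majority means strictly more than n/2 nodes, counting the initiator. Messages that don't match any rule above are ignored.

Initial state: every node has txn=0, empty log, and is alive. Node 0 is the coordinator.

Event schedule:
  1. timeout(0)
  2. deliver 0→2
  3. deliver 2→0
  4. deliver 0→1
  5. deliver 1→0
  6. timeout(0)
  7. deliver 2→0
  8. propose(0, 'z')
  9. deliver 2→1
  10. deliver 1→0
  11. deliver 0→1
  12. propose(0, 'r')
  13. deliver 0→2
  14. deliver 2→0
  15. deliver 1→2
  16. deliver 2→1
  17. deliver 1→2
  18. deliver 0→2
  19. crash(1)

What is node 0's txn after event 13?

1. timeout(0):  <0:coor t1 ->
2. deliver 0→2:  <2:part t1 ->
3. deliver 2→0:  nop
4. deliver 0→1:  <1:part t1 ->
5. deliver 1→0:  <0:coor t1 T1>
6. timeout(0):  <0:coor t2 T1>
7. deliver 2→0:  nop
8. propose(0,'z'):  <0:coor t3 T1>
9. deliver 2→1:  nop
10. deliver 1→0:  nop
11. deliver 0→1:  <1:part t1 T1>
12. propose(0,'r'):  <0:coor t4 T1>
13. deliver 0→2:  <2:part t1 T1>

4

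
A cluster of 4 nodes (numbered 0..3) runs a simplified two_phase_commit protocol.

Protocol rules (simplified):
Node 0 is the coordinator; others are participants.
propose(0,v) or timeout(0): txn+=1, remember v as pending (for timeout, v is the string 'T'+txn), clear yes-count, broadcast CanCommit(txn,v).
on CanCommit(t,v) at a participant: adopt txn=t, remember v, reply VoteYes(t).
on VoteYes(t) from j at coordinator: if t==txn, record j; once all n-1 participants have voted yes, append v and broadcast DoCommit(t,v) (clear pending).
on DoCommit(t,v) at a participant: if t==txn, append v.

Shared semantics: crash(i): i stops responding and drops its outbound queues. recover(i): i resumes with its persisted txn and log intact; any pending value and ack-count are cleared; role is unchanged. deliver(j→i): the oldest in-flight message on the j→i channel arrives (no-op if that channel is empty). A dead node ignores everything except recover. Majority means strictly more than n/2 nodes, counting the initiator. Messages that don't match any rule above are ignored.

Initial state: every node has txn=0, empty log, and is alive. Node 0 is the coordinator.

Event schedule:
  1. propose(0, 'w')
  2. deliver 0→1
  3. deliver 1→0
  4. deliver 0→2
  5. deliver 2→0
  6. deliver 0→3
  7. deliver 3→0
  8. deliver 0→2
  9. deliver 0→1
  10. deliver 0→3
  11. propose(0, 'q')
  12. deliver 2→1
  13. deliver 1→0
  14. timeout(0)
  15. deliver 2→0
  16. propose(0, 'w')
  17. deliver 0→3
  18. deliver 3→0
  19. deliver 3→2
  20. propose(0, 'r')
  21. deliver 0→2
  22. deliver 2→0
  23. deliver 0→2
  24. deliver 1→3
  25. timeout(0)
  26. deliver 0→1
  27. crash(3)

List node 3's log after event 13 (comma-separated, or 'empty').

w

e1 propose(0,'w'): 0[coor,t=1,-]
e2 deliver 0→1: 1[part,t=1,-]
e3 deliver 1→0: ·
e4 deliver 0→2: 2[part,t=1,-]
e5 deliver 2→0: ·
e6 deliver 0→3: 3[part,t=1,-]
e7 deliver 3→0: 0[coor,t=1,w]
e8 deliver 0→2: 2[part,t=1,w]
e9 deliver 0→1: 1[part,t=1,w]
e10 deliver 0→3: 3[part,t=1,w]
e11 propose(0,'q'): 0[coor,t=2,w]
e12 deliver 2→1: ·
e13 deliver 1→0: ·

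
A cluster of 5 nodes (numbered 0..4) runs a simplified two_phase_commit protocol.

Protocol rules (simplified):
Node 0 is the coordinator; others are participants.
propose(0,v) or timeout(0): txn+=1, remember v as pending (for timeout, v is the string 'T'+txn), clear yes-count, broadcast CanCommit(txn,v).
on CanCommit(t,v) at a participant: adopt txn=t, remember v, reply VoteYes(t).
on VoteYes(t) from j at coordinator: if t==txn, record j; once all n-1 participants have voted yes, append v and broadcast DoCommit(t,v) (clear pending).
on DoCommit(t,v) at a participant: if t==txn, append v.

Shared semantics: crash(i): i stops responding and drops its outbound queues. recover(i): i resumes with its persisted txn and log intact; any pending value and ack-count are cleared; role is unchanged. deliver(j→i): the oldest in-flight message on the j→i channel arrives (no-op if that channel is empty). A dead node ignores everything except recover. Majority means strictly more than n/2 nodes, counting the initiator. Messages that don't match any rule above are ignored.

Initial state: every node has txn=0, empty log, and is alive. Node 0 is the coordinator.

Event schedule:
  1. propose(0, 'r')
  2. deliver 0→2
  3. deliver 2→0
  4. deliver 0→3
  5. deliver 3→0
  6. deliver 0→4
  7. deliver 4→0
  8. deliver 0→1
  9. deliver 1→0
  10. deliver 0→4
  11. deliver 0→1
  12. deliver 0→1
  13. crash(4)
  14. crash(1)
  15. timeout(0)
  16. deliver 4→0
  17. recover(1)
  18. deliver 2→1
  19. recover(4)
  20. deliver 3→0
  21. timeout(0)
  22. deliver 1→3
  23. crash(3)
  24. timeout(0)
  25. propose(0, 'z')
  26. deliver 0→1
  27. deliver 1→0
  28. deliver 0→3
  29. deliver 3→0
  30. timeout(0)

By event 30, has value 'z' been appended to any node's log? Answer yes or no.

no

[1] propose(0,'r') → N0(coor t1 [-])
[2] deliver 0→2 → N2(part t1 [-])
[3] deliver 2→0 → ∅
[4] deliver 0→3 → N3(part t1 [-])
[5] deliver 3→0 → ∅
[6] deliver 0→4 → N4(part t1 [-])
[7] deliver 4→0 → ∅
[8] deliver 0→1 → N1(part t1 [-])
[9] deliver 1→0 → N0(coor t1 [r])
[10] deliver 0→4 → N4(part t1 [r])
[11] deliver 0→1 → N1(part t1 [r])
[12] deliver 0→1 → ∅
[13] crash(4) → N4(✗part t1 [r])
[14] crash(1) → N1(✗part t1 [r])
[15] timeout(0) → N0(coor t2 [r])
[16] deliver 4→0 → ∅
[17] recover(1) → N1(part t1 [r])
[18] deliver 2→1 → ∅
[19] recover(4) → N4(part t1 [r])
[20] deliver 3→0 → ∅
[21] timeout(0) → N0(coor t3 [r])
[22] deliver 1→3 → ∅
[23] crash(3) → N3(✗part t1 [-])
[24] timeout(0) → N0(coor t4 [r])
[25] propose(0,'z') → N0(coor t5 [r])
[26] deliver 0→1 → N1(part t2 [r])
[27] deliver 1→0 → ∅
[28] deliver 0→3 → ∅
[29] deliver 3→0 → ∅
[30] timeout(0) → N0(coor t6 [r])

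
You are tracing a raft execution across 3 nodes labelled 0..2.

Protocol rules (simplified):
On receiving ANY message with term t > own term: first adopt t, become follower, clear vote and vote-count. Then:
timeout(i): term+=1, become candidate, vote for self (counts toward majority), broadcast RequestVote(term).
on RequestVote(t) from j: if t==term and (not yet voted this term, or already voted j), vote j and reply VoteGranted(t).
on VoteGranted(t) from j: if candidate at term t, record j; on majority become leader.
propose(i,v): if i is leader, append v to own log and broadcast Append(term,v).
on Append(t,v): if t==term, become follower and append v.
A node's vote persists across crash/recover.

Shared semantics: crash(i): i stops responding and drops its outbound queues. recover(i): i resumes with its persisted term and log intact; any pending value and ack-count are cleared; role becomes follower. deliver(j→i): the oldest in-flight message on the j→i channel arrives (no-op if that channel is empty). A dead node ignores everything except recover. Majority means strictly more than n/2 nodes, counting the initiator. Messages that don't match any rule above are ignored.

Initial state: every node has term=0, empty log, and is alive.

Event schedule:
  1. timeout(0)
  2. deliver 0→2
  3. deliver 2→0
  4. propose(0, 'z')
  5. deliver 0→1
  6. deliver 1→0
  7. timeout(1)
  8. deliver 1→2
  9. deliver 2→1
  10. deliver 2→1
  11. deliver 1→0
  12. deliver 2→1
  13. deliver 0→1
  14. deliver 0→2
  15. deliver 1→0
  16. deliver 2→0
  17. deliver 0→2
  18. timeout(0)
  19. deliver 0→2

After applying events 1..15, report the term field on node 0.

2

1. timeout(0):  <0:cand t1 ->
2. deliver 0→2:  <2:foll t1 ->
3. deliver 2→0:  <0:lead t1 ->
4. propose(0,'z'):  <0:lead t1 z>
5. deliver 0→1:  <1:foll t1 ->
6. deliver 1→0:  nop
7. timeout(1):  <1:cand t2 ->
8. deliver 1→2:  <2:foll t2 ->
9. deliver 2→1:  <1:lead t2 ->
10. deliver 2→1:  nop
11. deliver 1→0:  <0:foll t2 z>
12. deliver 2→1:  nop
13. deliver 0→1:  nop
14. deliver 0→2:  nop
15. deliver 1→0:  nop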